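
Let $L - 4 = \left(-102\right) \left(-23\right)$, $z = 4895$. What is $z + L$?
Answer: $7245$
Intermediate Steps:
$L = 2350$ ($L = 4 - -2346 = 4 + 2346 = 2350$)
$z + L = 4895 + 2350 = 7245$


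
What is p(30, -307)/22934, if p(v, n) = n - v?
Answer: -337/22934 ≈ -0.014694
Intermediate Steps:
p(30, -307)/22934 = (-307 - 1*30)/22934 = (-307 - 30)*(1/22934) = -337*1/22934 = -337/22934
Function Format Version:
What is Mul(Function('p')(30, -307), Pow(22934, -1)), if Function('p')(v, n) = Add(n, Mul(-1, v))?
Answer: Rational(-337, 22934) ≈ -0.014694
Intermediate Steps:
Mul(Function('p')(30, -307), Pow(22934, -1)) = Mul(Add(-307, Mul(-1, 30)), Pow(22934, -1)) = Mul(Add(-307, -30), Rational(1, 22934)) = Mul(-337, Rational(1, 22934)) = Rational(-337, 22934)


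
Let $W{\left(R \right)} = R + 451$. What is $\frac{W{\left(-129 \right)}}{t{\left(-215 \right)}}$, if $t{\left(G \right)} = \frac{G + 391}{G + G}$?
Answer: $- \frac{34615}{44} \approx -786.7$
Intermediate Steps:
$W{\left(R \right)} = 451 + R$
$t{\left(G \right)} = \frac{391 + G}{2 G}$
$\frac{W{\left(-129 \right)}}{t{\left(-215 \right)}} = \frac{451 - 129}{\frac{1}{2} \frac{1}{-215} \left(391 - 215\right)} = \frac{322}{\frac{1}{2} \left(- \frac{1}{215}\right) 176} = \frac{322}{- \frac{88}{215}} = 322 \left(- \frac{215}{88}\right) = - \frac{34615}{44}$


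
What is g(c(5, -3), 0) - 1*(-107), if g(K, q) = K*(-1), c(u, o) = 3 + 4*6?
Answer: 80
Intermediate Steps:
c(u, o) = 27 (c(u, o) = 3 + 24 = 27)
g(K, q) = -K
g(c(5, -3), 0) - 1*(-107) = -1*27 - 1*(-107) = -27 + 107 = 80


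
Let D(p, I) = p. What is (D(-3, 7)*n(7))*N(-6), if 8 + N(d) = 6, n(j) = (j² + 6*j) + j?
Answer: 588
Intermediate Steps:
n(j) = j² + 7*j
N(d) = -2 (N(d) = -8 + 6 = -2)
(D(-3, 7)*n(7))*N(-6) = -21*(7 + 7)*(-2) = -21*14*(-2) = -3*98*(-2) = -294*(-2) = 588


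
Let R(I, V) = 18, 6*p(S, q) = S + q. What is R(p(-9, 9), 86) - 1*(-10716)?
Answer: 10734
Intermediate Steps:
p(S, q) = S/6 + q/6 (p(S, q) = (S + q)/6 = S/6 + q/6)
R(p(-9, 9), 86) - 1*(-10716) = 18 - 1*(-10716) = 18 + 10716 = 10734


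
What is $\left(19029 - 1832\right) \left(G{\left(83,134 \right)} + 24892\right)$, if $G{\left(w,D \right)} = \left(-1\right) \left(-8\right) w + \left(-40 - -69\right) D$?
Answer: $506314074$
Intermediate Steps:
$G{\left(w,D \right)} = 8 w + 29 D$ ($G{\left(w,D \right)} = 8 w + \left(-40 + 69\right) D = 8 w + 29 D$)
$\left(19029 - 1832\right) \left(G{\left(83,134 \right)} + 24892\right) = \left(19029 - 1832\right) \left(\left(8 \cdot 83 + 29 \cdot 134\right) + 24892\right) = 17197 \left(\left(664 + 3886\right) + 24892\right) = 17197 \left(4550 + 24892\right) = 17197 \cdot 29442 = 506314074$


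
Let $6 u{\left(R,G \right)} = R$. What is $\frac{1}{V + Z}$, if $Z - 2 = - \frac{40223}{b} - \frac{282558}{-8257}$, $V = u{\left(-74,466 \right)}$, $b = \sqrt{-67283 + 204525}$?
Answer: $- \frac{2011579887420474}{944690305809844031} - \frac{24680930984343 \sqrt{137242}}{944690305809844031} \approx -0.011808$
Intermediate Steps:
$b = \sqrt{137242} \approx 370.46$
$u{\left(R,G \right)} = \frac{R}{6}$
$V = - \frac{37}{3}$ ($V = \frac{1}{6} \left(-74\right) = - \frac{37}{3} \approx -12.333$)
$Z = \frac{299072}{8257} - \frac{40223 \sqrt{137242}}{137242}$ ($Z = 2 - \left(- \frac{282558}{8257} + 40223 \frac{\sqrt{137242}}{137242}\right) = 2 + \left(- \frac{40223 \sqrt{137242}}{137242} + \frac{282558}{8257}\right) = 2 + \left(\frac{282558}{8257} - \frac{40223 \sqrt{137242}}{137242}\right) = \frac{299072}{8257} - \frac{40223 \sqrt{137242}}{137242} \approx -72.355$)
$\frac{1}{V + Z} = \frac{1}{- \frac{37}{3} + \left(\frac{299072}{8257} - \frac{40223 \sqrt{137242}}{137242}\right)} = \frac{1}{\frac{591707}{24771} - \frac{40223 \sqrt{137242}}{137242}}$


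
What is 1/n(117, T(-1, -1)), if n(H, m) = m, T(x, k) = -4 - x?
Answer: -1/3 ≈ -0.33333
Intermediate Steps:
1/n(117, T(-1, -1)) = 1/(-4 - 1*(-1)) = 1/(-4 + 1) = 1/(-3) = -1/3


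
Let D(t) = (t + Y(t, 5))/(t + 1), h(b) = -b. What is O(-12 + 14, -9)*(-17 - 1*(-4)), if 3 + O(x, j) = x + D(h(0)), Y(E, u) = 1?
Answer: 0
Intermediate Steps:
D(t) = 1 (D(t) = (t + 1)/(t + 1) = (1 + t)/(1 + t) = 1)
O(x, j) = -2 + x (O(x, j) = -3 + (x + 1) = -3 + (1 + x) = -2 + x)
O(-12 + 14, -9)*(-17 - 1*(-4)) = (-2 + (-12 + 14))*(-17 - 1*(-4)) = (-2 + 2)*(-17 + 4) = 0*(-13) = 0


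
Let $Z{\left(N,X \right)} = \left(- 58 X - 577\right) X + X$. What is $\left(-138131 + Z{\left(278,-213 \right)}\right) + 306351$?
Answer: $-2340494$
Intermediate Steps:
$Z{\left(N,X \right)} = X + X \left(-577 - 58 X\right)$ ($Z{\left(N,X \right)} = \left(-577 - 58 X\right) X + X = X \left(-577 - 58 X\right) + X = X + X \left(-577 - 58 X\right)$)
$\left(-138131 + Z{\left(278,-213 \right)}\right) + 306351 = \left(-138131 - - 426 \left(288 + 29 \left(-213\right)\right)\right) + 306351 = \left(-138131 - - 426 \left(288 - 6177\right)\right) + 306351 = \left(-138131 - \left(-426\right) \left(-5889\right)\right) + 306351 = \left(-138131 - 2508714\right) + 306351 = -2646845 + 306351 = -2340494$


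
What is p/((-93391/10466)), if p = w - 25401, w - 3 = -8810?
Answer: 358020928/93391 ≈ 3833.6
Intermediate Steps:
w = -8807 (w = 3 - 8810 = -8807)
p = -34208 (p = -8807 - 25401 = -34208)
p/((-93391/10466)) = -34208/((-93391/10466)) = -34208/((-93391*1/10466)) = -34208/(-93391/10466) = -34208*(-10466/93391) = 358020928/93391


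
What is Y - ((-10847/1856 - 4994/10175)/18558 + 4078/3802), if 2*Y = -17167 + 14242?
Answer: -88643553789497401/60566571734400 ≈ -1463.6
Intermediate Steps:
Y = -2925/2 (Y = (-17167 + 14242)/2 = (1/2)*(-2925) = -2925/2 ≈ -1462.5)
Y - ((-10847/1856 - 4994/10175)/18558 + 4078/3802) = -2925/2 - ((-10847/1856 - 4994/10175)/18558 + 4078/3802) = -2925/2 - ((-10847*1/1856 - 4994*1/10175)*(1/18558) + 4078*(1/3802)) = -2925/2 - ((-10847/1856 - 454/925)*(1/18558) + 2039/1901) = -2925/2 - (-10876099/1716800*1/18558 + 2039/1901) = -2925/2 - (-10876099/31860374400 + 2039/1901) = -2925/2 - 1*64942627937401/60566571734400 = -2925/2 - 64942627937401/60566571734400 = -88643553789497401/60566571734400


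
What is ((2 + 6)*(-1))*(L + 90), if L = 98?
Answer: -1504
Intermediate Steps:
((2 + 6)*(-1))*(L + 90) = ((2 + 6)*(-1))*(98 + 90) = (8*(-1))*188 = -8*188 = -1504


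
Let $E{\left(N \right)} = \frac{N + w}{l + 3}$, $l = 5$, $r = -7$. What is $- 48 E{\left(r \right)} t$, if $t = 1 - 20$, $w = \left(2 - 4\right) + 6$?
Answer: $-342$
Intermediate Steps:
$w = 4$ ($w = -2 + 6 = 4$)
$t = -19$ ($t = 1 - 20 = -19$)
$E{\left(N \right)} = \frac{1}{2} + \frac{N}{8}$ ($E{\left(N \right)} = \frac{N + 4}{5 + 3} = \frac{4 + N}{8} = \left(4 + N\right) \frac{1}{8} = \frac{1}{2} + \frac{N}{8}$)
$- 48 E{\left(r \right)} t = - 48 \left(\frac{1}{2} + \frac{1}{8} \left(-7\right)\right) \left(-19\right) = - 48 \left(\frac{1}{2} - \frac{7}{8}\right) \left(-19\right) = \left(-48\right) \left(- \frac{3}{8}\right) \left(-19\right) = 18 \left(-19\right) = -342$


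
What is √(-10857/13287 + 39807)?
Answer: 4*√48802482221/4429 ≈ 199.51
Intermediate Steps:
√(-10857/13287 + 39807) = √(-10857*1/13287 + 39807) = √(-3619/4429 + 39807) = √(176301584/4429) = 4*√48802482221/4429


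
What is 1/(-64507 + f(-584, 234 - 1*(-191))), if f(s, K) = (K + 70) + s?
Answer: -1/64596 ≈ -1.5481e-5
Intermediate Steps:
f(s, K) = 70 + K + s (f(s, K) = (70 + K) + s = 70 + K + s)
1/(-64507 + f(-584, 234 - 1*(-191))) = 1/(-64507 + (70 + (234 - 1*(-191)) - 584)) = 1/(-64507 + (70 + (234 + 191) - 584)) = 1/(-64507 + (70 + 425 - 584)) = 1/(-64507 - 89) = 1/(-64596) = -1/64596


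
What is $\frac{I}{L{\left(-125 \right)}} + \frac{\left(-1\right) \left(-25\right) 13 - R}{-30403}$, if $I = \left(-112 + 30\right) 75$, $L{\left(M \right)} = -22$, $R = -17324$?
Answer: $\frac{93295086}{334433} \approx 278.96$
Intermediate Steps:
$I = -6150$ ($I = \left(-82\right) 75 = -6150$)
$\frac{I}{L{\left(-125 \right)}} + \frac{\left(-1\right) \left(-25\right) 13 - R}{-30403} = - \frac{6150}{-22} + \frac{\left(-1\right) \left(-25\right) 13 - -17324}{-30403} = \left(-6150\right) \left(- \frac{1}{22}\right) + \left(25 \cdot 13 + 17324\right) \left(- \frac{1}{30403}\right) = \frac{3075}{11} + \left(325 + 17324\right) \left(- \frac{1}{30403}\right) = \frac{3075}{11} + 17649 \left(- \frac{1}{30403}\right) = \frac{3075}{11} - \frac{17649}{30403} = \frac{93295086}{334433}$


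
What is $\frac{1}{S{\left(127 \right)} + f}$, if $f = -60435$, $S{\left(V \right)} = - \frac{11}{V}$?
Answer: $- \frac{127}{7675256} \approx -1.6547 \cdot 10^{-5}$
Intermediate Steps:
$\frac{1}{S{\left(127 \right)} + f} = \frac{1}{- \frac{11}{127} - 60435} = \frac{1}{- \frac{7675256}{127}} = - \frac{127}{7675256}$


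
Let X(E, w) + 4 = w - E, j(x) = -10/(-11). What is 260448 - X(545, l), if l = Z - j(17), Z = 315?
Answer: 2867512/11 ≈ 2.6068e+5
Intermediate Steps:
j(x) = 10/11 (j(x) = -10*(-1/11) = 10/11)
l = 3455/11 (l = 315 - 1*10/11 = 315 - 10/11 = 3455/11 ≈ 314.09)
X(E, w) = -4 + w - E (X(E, w) = -4 + (w - E) = -4 + w - E)
260448 - X(545, l) = 260448 - (-4 + 3455/11 - 1*545) = 260448 - (-4 + 3455/11 - 545) = 260448 - 1*(-2584/11) = 260448 + 2584/11 = 2867512/11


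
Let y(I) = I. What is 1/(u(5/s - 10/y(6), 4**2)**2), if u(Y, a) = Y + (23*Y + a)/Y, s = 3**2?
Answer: 2025/113569 ≈ 0.017831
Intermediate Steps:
s = 9
u(Y, a) = Y + (a + 23*Y)/Y
1/(u(5/s - 10/y(6), 4**2)**2) = 1/((23 + (5/9 - 10/6) + 4**2/(5/9 - 10/6))**2) = 1/((23 + (5*(1/9) - 10*1/6) + 16/(5*(1/9) - 10*1/6))**2) = 1/((23 + (5/9 - 5/3) + 16/(5/9 - 5/3))**2) = 1/((23 - 10/9 + 16/(-10/9))**2) = 1/((23 - 10/9 + 16*(-9/10))**2) = 1/((23 - 10/9 - 72/5)**2) = 1/((337/45)**2) = 1/(113569/2025) = 2025/113569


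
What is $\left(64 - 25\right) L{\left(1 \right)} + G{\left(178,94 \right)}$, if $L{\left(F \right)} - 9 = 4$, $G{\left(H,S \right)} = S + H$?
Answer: $779$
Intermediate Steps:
$G{\left(H,S \right)} = H + S$
$L{\left(F \right)} = 13$ ($L{\left(F \right)} = 9 + 4 = 13$)
$\left(64 - 25\right) L{\left(1 \right)} + G{\left(178,94 \right)} = \left(64 - 25\right) 13 + \left(178 + 94\right) = \left(64 + \left(-54 + 29\right)\right) 13 + 272 = \left(64 - 25\right) 13 + 272 = 39 \cdot 13 + 272 = 507 + 272 = 779$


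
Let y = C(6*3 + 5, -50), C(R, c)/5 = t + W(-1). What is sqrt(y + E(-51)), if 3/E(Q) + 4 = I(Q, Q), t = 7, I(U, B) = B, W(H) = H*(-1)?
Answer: 13*sqrt(715)/55 ≈ 6.3202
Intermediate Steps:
W(H) = -H
E(Q) = 3/(-4 + Q)
C(R, c) = 40 (C(R, c) = 5*(7 - 1*(-1)) = 5*(7 + 1) = 5*8 = 40)
y = 40
sqrt(y + E(-51)) = sqrt(40 + 3/(-4 - 51)) = sqrt(40 + 3/(-55)) = sqrt(40 + 3*(-1/55)) = sqrt(40 - 3/55) = sqrt(2197/55) = 13*sqrt(715)/55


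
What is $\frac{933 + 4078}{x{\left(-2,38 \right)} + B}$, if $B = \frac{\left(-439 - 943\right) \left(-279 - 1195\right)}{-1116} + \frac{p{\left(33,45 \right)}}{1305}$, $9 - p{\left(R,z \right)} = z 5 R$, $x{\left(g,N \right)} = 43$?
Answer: $- \frac{202720005}{72334046} \approx -2.8026$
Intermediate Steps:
$p{\left(R,z \right)} = 9 - 5 R z$ ($p{\left(R,z \right)} = 9 - z 5 R = 9 - 5 z R = 9 - 5 R z$)
$B = - \frac{74073611}{40455}$ ($B = \frac{\left(-439 - 943\right) \left(-279 - 1195\right)}{-1116} + \frac{9 - 165 \cdot 45}{1305} = \left(-1382\right) \left(-1474\right) \left(- \frac{1}{1116}\right) + \left(9 - 7425\right) \frac{1}{1305} = 2037068 \left(- \frac{1}{1116}\right) - \frac{824}{145} = - \frac{509267}{279} - \frac{824}{145} = - \frac{74073611}{40455} \approx -1831.0$)
$\frac{933 + 4078}{x{\left(-2,38 \right)} + B} = \frac{933 + 4078}{43 - \frac{74073611}{40455}} = \frac{5011}{- \frac{72334046}{40455}} = 5011 \left(- \frac{40455}{72334046}\right) = - \frac{202720005}{72334046}$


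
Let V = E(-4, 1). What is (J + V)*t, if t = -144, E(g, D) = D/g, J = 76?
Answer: -10908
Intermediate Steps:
V = -¼ (V = 1/(-4) = 1*(-¼) = -¼ ≈ -0.25000)
(J + V)*t = (76 - ¼)*(-144) = (303/4)*(-144) = -10908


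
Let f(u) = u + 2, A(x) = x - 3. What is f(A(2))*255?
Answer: 255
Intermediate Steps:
A(x) = -3 + x
f(u) = 2 + u
f(A(2))*255 = (2 + (-3 + 2))*255 = (2 - 1)*255 = 1*255 = 255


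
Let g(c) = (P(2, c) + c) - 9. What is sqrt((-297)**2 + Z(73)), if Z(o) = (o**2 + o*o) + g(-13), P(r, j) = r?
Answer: 3*sqrt(10983) ≈ 314.40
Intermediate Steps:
g(c) = -7 + c (g(c) = (2 + c) - 9 = -7 + c)
Z(o) = -20 + 2*o**2 (Z(o) = (o**2 + o*o) + (-7 - 13) = (o**2 + o**2) - 20 = 2*o**2 - 20 = -20 + 2*o**2)
sqrt((-297)**2 + Z(73)) = sqrt((-297)**2 + (-20 + 2*73**2)) = sqrt(88209 + (-20 + 2*5329)) = sqrt(88209 + (-20 + 10658)) = sqrt(88209 + 10638) = sqrt(98847) = 3*sqrt(10983)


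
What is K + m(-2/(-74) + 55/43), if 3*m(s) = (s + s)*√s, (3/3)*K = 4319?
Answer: 4319 + 4156*√3306098/7593843 ≈ 4320.0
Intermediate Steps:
K = 4319
m(s) = 2*s^(3/2)/3 (m(s) = ((s + s)*√s)/3 = ((2*s)*√s)/3 = (2*s^(3/2))/3 = 2*s^(3/2)/3)
K + m(-2/(-74) + 55/43) = 4319 + 2*(-2/(-74) + 55/43)^(3/2)/3 = 4319 + 2*(-2*(-1/74) + 55*(1/43))^(3/2)/3 = 4319 + 2*(1/37 + 55/43)^(3/2)/3 = 4319 + 2*(2078/1591)^(3/2)/3 = 4319 + 2*(2078*√3306098/2531281)/3 = 4319 + 4156*√3306098/7593843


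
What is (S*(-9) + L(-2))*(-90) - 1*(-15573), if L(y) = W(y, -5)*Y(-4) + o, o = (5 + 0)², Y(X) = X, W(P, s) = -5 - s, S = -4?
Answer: 10083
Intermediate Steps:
o = 25 (o = 5² = 25)
L(y) = 25 (L(y) = (-5 - 1*(-5))*(-4) + 25 = (-5 + 5)*(-4) + 25 = 0*(-4) + 25 = 0 + 25 = 25)
(S*(-9) + L(-2))*(-90) - 1*(-15573) = (-4*(-9) + 25)*(-90) - 1*(-15573) = (36 + 25)*(-90) + 15573 = 61*(-90) + 15573 = -5490 + 15573 = 10083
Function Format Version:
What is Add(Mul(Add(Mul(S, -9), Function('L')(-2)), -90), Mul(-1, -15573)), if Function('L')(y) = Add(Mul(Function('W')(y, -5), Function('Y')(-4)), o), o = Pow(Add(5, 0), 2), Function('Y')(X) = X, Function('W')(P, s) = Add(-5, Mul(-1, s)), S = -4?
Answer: 10083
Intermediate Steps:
o = 25 (o = Pow(5, 2) = 25)
Function('L')(y) = 25 (Function('L')(y) = Add(Mul(Add(-5, Mul(-1, -5)), -4), 25) = Add(Mul(Add(-5, 5), -4), 25) = Add(Mul(0, -4), 25) = Add(0, 25) = 25)
Add(Mul(Add(Mul(S, -9), Function('L')(-2)), -90), Mul(-1, -15573)) = Add(Mul(Add(Mul(-4, -9), 25), -90), Mul(-1, -15573)) = Add(Mul(Add(36, 25), -90), 15573) = Add(Mul(61, -90), 15573) = Add(-5490, 15573) = 10083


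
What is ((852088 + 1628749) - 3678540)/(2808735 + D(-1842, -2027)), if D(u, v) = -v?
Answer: -1197703/2810762 ≈ -0.42611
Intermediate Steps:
((852088 + 1628749) - 3678540)/(2808735 + D(-1842, -2027)) = ((852088 + 1628749) - 3678540)/(2808735 - 1*(-2027)) = (2480837 - 3678540)/(2808735 + 2027) = -1197703/2810762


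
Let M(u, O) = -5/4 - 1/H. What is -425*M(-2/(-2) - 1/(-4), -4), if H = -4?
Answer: 425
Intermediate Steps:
M(u, O) = -1 (M(u, O) = -5/4 - 1/(-4) = -5*¼ - 1*(-¼) = -5/4 + ¼ = -1)
-425*M(-2/(-2) - 1/(-4), -4) = -425*(-1) = 425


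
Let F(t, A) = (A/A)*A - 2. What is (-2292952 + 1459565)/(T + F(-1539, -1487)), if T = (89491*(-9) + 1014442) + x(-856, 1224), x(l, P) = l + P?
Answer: -833387/207902 ≈ -4.0086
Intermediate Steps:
F(t, A) = -2 + A (F(t, A) = 1*A - 2 = A - 2 = -2 + A)
x(l, P) = P + l
T = 209391 (T = (89491*(-9) + 1014442) + (1224 - 856) = (-805419 + 1014442) + 368 = 209023 + 368 = 209391)
(-2292952 + 1459565)/(T + F(-1539, -1487)) = (-2292952 + 1459565)/(209391 + (-2 - 1487)) = -833387/(209391 - 1489) = -833387/207902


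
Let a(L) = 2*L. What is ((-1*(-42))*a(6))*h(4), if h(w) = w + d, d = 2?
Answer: 3024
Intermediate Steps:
h(w) = 2 + w (h(w) = w + 2 = 2 + w)
((-1*(-42))*a(6))*h(4) = ((-1*(-42))*(2*6))*(2 + 4) = (42*12)*6 = 504*6 = 3024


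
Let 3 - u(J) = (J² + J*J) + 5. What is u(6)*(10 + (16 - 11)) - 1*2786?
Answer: -3896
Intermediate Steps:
u(J) = -2 - 2*J² (u(J) = 3 - ((J² + J*J) + 5) = 3 - ((J² + J²) + 5) = 3 - (2*J² + 5) = 3 - (5 + 2*J²) = 3 + (-5 - 2*J²) = -2 - 2*J²)
u(6)*(10 + (16 - 11)) - 1*2786 = (-2 - 2*6²)*(10 + (16 - 11)) - 1*2786 = (-2 - 2*36)*(10 + 5) - 2786 = (-2 - 72)*15 - 2786 = -74*15 - 2786 = -1110 - 2786 = -3896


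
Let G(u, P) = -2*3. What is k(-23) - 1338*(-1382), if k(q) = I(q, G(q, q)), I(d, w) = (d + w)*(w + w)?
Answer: 1849464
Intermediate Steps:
G(u, P) = -6
I(d, w) = 2*w*(d + w) (I(d, w) = (d + w)*(2*w) = 2*w*(d + w))
k(q) = 72 - 12*q (k(q) = 2*(-6)*(q - 6) = 2*(-6)*(-6 + q) = 72 - 12*q)
k(-23) - 1338*(-1382) = (72 - 12*(-23)) - 1338*(-1382) = (72 + 276) + 1849116 = 348 + 1849116 = 1849464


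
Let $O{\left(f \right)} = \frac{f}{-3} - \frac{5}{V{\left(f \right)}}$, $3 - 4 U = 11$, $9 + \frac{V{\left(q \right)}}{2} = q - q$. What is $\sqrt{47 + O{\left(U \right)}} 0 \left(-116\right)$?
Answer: $0$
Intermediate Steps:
$V{\left(q \right)} = -18$ ($V{\left(q \right)} = -18 + 2 \left(q - q\right) = -18 + 2 \cdot 0 = -18 + 0 = -18$)
$U = -2$ ($U = \frac{3}{4} - \frac{11}{4} = -2$)
$O{\left(f \right)} = \frac{5}{18} - \frac{f}{3}$ ($O{\left(f \right)} = \frac{f}{-3} - \frac{5}{-18} = f \left(- \frac{1}{3}\right) - - \frac{5}{18} = - \frac{f}{3} + \frac{5}{18} = \frac{5}{18} - \frac{f}{3}$)
$\sqrt{47 + O{\left(U \right)}} 0 \left(-116\right) = \sqrt{47 + \left(\frac{5}{18} - - \frac{2}{3}\right)} 0 \left(-116\right) = \sqrt{47 + \left(\frac{5}{18} + \frac{2}{3}\right)} 0 \left(-116\right) = \sqrt{47 + \frac{17}{18}} \cdot 0 \left(-116\right) = \sqrt{\frac{863}{18}} \cdot 0 \left(-116\right) = \frac{\sqrt{1726}}{6} \cdot 0 \left(-116\right) = 0 \left(-116\right) = 0$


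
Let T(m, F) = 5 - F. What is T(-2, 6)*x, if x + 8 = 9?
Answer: -1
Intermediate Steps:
x = 1 (x = -8 + 9 = 1)
T(-2, 6)*x = (5 - 1*6)*1 = (5 - 6)*1 = -1*1 = -1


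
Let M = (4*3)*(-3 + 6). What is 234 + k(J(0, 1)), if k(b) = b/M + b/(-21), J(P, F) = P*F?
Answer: 234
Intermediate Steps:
M = 36 (M = 12*3 = 36)
J(P, F) = F*P
k(b) = -5*b/252 (k(b) = b/36 + b/(-21) = b*(1/36) + b*(-1/21) = b/36 - b/21 = -5*b/252)
234 + k(J(0, 1)) = 234 - 5*0/252 = 234 - 5/252*0 = 234 + 0 = 234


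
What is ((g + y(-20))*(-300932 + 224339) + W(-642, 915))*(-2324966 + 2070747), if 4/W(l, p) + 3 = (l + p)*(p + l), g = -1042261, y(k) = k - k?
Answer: -756225626253000507919/37263 ≈ -2.0294e+16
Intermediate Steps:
y(k) = 0
W(l, p) = 4/(-3 + (l + p)²) (W(l, p) = 4/(-3 + (l + p)*(p + l)) = 4/(-3 + (l + p)*(l + p)) = 4/(-3 + (l + p)²))
((g + y(-20))*(-300932 + 224339) + W(-642, 915))*(-2324966 + 2070747) = ((-1042261 + 0)*(-300932 + 224339) + 4/(-3 + (-642 + 915)²))*(-2324966 + 2070747) = (-1042261*(-76593) + 4/(-3 + 273²))*(-254219) = (79829896773 + 4/(-3 + 74529))*(-254219) = (79829896773 + 4/74526)*(-254219) = (79829896773 + 4*(1/74526))*(-254219) = (79829896773 + 2/37263)*(-254219) = (2974701443452301/37263)*(-254219) = -756225626253000507919/37263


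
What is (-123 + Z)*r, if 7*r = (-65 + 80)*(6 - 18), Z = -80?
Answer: 5220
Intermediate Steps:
r = -180/7 (r = ((-65 + 80)*(6 - 18))/7 = (15*(-12))/7 = (1/7)*(-180) = -180/7 ≈ -25.714)
(-123 + Z)*r = (-123 - 80)*(-180/7) = -203*(-180/7) = 5220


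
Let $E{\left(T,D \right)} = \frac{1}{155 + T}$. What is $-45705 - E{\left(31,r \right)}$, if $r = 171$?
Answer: $- \frac{8501131}{186} \approx -45705.0$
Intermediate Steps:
$-45705 - E{\left(31,r \right)} = -45705 - \frac{1}{155 + 31} = -45705 - \frac{1}{186} = - \frac{8501131}{186}$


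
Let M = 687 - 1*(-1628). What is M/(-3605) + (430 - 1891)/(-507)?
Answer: 272880/121849 ≈ 2.2395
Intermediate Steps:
M = 2315 (M = 687 + 1628 = 2315)
M/(-3605) + (430 - 1891)/(-507) = 2315/(-3605) + (430 - 1891)/(-507) = 2315*(-1/3605) - 1461*(-1/507) = -463/721 + 487/169 = 272880/121849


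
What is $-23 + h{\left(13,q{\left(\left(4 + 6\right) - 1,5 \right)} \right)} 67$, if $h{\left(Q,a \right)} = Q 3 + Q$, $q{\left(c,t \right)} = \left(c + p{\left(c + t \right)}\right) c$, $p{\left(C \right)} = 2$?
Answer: $3461$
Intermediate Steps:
$q{\left(c,t \right)} = c \left(2 + c\right)$ ($q{\left(c,t \right)} = \left(c + 2\right) c = \left(2 + c\right) c = c \left(2 + c\right)$)
$h{\left(Q,a \right)} = 4 Q$ ($h{\left(Q,a \right)} = 3 Q + Q = 4 Q$)
$-23 + h{\left(13,q{\left(\left(4 + 6\right) - 1,5 \right)} \right)} 67 = -23 + 4 \cdot 13 \cdot 67 = -23 + 52 \cdot 67 = -23 + 3484 = 3461$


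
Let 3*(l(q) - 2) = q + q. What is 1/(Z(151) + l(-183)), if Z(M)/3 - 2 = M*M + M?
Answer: 1/68742 ≈ 1.4547e-5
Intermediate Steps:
Z(M) = 6 + 3*M + 3*M² (Z(M) = 6 + 3*(M*M + M) = 6 + 3*(M² + M) = 6 + 3*(M + M²) = 6 + (3*M + 3*M²) = 6 + 3*M + 3*M²)
l(q) = 2 + 2*q/3 (l(q) = 2 + (q + q)/3 = 2 + (2*q)/3 = 2 + 2*q/3)
1/(Z(151) + l(-183)) = 1/((6 + 3*151 + 3*151²) + (2 + (⅔)*(-183))) = 1/((6 + 453 + 3*22801) + (2 - 122)) = 1/((6 + 453 + 68403) - 120) = 1/(68862 - 120) = 1/68742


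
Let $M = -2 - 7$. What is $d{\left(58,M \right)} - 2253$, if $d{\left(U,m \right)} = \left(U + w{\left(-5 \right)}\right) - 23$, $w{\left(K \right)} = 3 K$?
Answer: $-2233$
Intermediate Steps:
$M = -9$ ($M = -2 - 7 = -9$)
$d{\left(U,m \right)} = -38 + U$ ($d{\left(U,m \right)} = \left(U + 3 \left(-5\right)\right) - 23 = \left(U - 15\right) - 23 = \left(-15 + U\right) - 23 = -38 + U$)
$d{\left(58,M \right)} - 2253 = \left(-38 + 58\right) - 2253 = 20 - 2253 = -2233$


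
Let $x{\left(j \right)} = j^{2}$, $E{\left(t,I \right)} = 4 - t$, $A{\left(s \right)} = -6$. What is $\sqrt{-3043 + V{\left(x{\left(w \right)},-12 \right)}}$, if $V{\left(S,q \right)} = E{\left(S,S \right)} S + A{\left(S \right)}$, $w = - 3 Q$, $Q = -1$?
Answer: $i \sqrt{3094} \approx 55.624 i$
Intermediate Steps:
$w = 3$ ($w = \left(-3\right) \left(-1\right) = 3$)
$V{\left(S,q \right)} = -6 + S \left(4 - S\right)$ ($V{\left(S,q \right)} = \left(4 - S\right) S - 6 = S \left(4 - S\right) - 6 = -6 + S \left(4 - S\right)$)
$\sqrt{-3043 + V{\left(x{\left(w \right)},-12 \right)}} = \sqrt{-3043 - \left(6 + 3^{2} \left(-4 + 3^{2}\right)\right)} = \sqrt{-3043 - \left(6 + 9 \left(-4 + 9\right)\right)} = \sqrt{-3043 - \left(6 + 9 \cdot 5\right)} = \sqrt{-3043 - 51} = \sqrt{-3094} = i \sqrt{3094}$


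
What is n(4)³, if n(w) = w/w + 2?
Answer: 27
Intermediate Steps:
n(w) = 3 (n(w) = 1 + 2 = 3)
n(4)³ = 3³ = 27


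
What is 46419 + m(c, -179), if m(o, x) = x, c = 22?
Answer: 46240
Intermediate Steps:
46419 + m(c, -179) = 46419 - 179 = 46240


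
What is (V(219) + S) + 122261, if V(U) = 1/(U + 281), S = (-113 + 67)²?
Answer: 62188501/500 ≈ 1.2438e+5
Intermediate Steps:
S = 2116 (S = (-46)² = 2116)
V(U) = 1/(281 + U)
(V(219) + S) + 122261 = (1/(281 + 219) + 2116) + 122261 = (1/500 + 2116) + 122261 = 1058001/500 + 122261 = 62188501/500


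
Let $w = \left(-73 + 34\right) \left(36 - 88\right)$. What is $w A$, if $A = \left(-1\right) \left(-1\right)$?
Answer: $2028$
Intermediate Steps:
$A = 1$
$w = 2028$ ($w = \left(-39\right) \left(-52\right) = 2028$)
$w A = 2028 \cdot 1 = 2028$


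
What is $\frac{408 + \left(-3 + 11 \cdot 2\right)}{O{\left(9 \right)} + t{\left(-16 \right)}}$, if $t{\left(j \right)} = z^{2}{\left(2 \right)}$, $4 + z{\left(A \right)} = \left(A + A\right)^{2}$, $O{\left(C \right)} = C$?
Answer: $\frac{427}{153} \approx 2.7908$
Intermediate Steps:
$z{\left(A \right)} = -4 + 4 A^{2}$ ($z{\left(A \right)} = -4 + \left(A + A\right)^{2} = -4 + \left(2 A\right)^{2} = -4 + 4 A^{2}$)
$t{\left(j \right)} = 144$ ($t{\left(j \right)} = \left(-4 + 4 \cdot 2^{2}\right)^{2} = \left(-4 + 4 \cdot 4\right)^{2} = \left(-4 + 16\right)^{2} = 12^{2} = 144$)
$\frac{408 + \left(-3 + 11 \cdot 2\right)}{O{\left(9 \right)} + t{\left(-16 \right)}} = \frac{408 + \left(-3 + 11 \cdot 2\right)}{9 + 144} = \frac{408 + \left(-3 + 22\right)}{153} = \left(408 + 19\right) \frac{1}{153} = 427 \cdot \frac{1}{153} = \frac{427}{153}$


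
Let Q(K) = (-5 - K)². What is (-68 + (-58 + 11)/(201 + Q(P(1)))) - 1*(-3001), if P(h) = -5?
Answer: 589486/201 ≈ 2932.8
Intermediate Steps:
(-68 + (-58 + 11)/(201 + Q(P(1)))) - 1*(-3001) = (-68 + (-58 + 11)/(201 + (5 - 5)²)) - 1*(-3001) = (-68 - 47/(201 + 0²)) + 3001 = (-68 - 47/(201 + 0)) + 3001 = (-68 - 47/201) + 3001 = -13715/201 + 3001 = 589486/201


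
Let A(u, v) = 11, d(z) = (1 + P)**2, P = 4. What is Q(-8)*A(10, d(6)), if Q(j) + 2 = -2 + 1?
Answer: -33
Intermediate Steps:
d(z) = 25 (d(z) = (1 + 4)**2 = 5**2 = 25)
Q(j) = -3 (Q(j) = -2 + (-2 + 1) = -2 - 1 = -3)
Q(-8)*A(10, d(6)) = -3*11 = -33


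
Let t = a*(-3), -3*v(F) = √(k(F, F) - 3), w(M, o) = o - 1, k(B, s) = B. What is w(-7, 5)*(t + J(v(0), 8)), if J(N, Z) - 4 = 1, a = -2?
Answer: 44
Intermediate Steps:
w(M, o) = -1 + o
v(F) = -√(-3 + F)/3 (v(F) = -√(F - 3)/3 = -√(-3 + F)/3)
t = 6 (t = -2*(-3) = 6)
J(N, Z) = 5 (J(N, Z) = 4 + 1 = 5)
w(-7, 5)*(t + J(v(0), 8)) = (-1 + 5)*(6 + 5) = 4*11 = 44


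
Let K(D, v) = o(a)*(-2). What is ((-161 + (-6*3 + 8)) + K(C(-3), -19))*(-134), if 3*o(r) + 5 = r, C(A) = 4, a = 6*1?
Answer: 69010/3 ≈ 23003.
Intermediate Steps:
a = 6
o(r) = -5/3 + r/3
K(D, v) = -2/3 (K(D, v) = (-5/3 + (1/3)*6)*(-2) = (-5/3 + 2)*(-2) = (1/3)*(-2) = -2/3)
((-161 + (-6*3 + 8)) + K(C(-3), -19))*(-134) = ((-161 + (-6*3 + 8)) - 2/3)*(-134) = ((-161 + (-18 + 8)) - 2/3)*(-134) = ((-161 - 10) - 2/3)*(-134) = (-171 - 2/3)*(-134) = -515/3*(-134) = 69010/3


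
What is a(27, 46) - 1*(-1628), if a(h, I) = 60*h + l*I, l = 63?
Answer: 6146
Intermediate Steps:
a(h, I) = 60*h + 63*I
a(27, 46) - 1*(-1628) = (60*27 + 63*46) - 1*(-1628) = (1620 + 2898) + 1628 = 4518 + 1628 = 6146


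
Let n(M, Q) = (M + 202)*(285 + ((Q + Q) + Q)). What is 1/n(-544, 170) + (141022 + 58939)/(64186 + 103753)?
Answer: 54367228351/45660934710 ≈ 1.1907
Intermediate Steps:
n(M, Q) = (202 + M)*(285 + 3*Q) (n(M, Q) = (202 + M)*(285 + (2*Q + Q)) = (202 + M)*(285 + 3*Q))
1/n(-544, 170) + (141022 + 58939)/(64186 + 103753) = 1/(57570 + 285*(-544) + 606*170 + 3*(-544)*170) + (141022 + 58939)/(64186 + 103753) = 1/(57570 - 155040 + 103020 - 277440) + 199961/167939 = 1/(-271890) + 199961*(1/167939) = -1/271890 + 199961/167939 = 54367228351/45660934710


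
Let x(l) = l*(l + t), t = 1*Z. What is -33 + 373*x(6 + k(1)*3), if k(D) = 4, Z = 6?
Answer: 161103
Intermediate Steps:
t = 6 (t = 1*6 = 6)
x(l) = l*(6 + l) (x(l) = l*(l + 6) = l*(6 + l))
-33 + 373*x(6 + k(1)*3) = -33 + 373*((6 + 4*3)*(6 + (6 + 4*3))) = -33 + 373*((6 + 12)*(6 + (6 + 12))) = -33 + 373*(18*(6 + 18)) = -33 + 373*(18*24) = -33 + 373*432 = -33 + 161136 = 161103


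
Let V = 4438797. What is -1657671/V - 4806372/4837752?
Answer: -815386411391/596494418454 ≈ -1.3670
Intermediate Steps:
-1657671/V - 4806372/4837752 = -1657671/4438797 - 4806372/4837752 = -1657671*1/4438797 - 4806372*1/4837752 = -552557/1479599 - 400531/403146 = -815386411391/596494418454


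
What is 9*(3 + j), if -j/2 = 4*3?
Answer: -189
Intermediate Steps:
j = -24 (j = -8*3 = -2*12 = -24)
9*(3 + j) = 9*(3 - 24) = 9*(-21) = -189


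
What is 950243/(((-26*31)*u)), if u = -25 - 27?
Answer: 30653/1352 ≈ 22.672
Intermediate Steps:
u = -52
950243/(((-26*31)*u)) = 950243/((-26*31*(-52))) = 950243/((-806*(-52))) = 950243/41912 = 950243*(1/41912) = 30653/1352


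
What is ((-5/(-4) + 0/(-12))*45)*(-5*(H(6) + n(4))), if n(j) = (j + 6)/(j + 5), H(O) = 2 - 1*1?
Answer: -2375/4 ≈ -593.75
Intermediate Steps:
H(O) = 1 (H(O) = 2 - 1 = 1)
n(j) = (6 + j)/(5 + j)
((-5/(-4) + 0/(-12))*45)*(-5*(H(6) + n(4))) = ((-5/(-4) + 0/(-12))*45)*(-5*(1 + (6 + 4)/(5 + 4))) = ((-5*(-¼) + 0*(-1/12))*45)*(-5*(1 + 10/9)) = ((5/4 + 0)*45)*(-5*(1 + (⅑)*10)) = ((5/4)*45)*(-5*(1 + 10/9)) = 225*(-5*19/9)/4 = (225/4)*(-95/9) = -2375/4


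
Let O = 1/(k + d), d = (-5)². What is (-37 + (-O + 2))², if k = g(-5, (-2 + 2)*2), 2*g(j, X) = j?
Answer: 2486929/2025 ≈ 1228.1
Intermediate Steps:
d = 25
g(j, X) = j/2
k = -5/2 (k = (½)*(-5) = -5/2 ≈ -2.5000)
O = 2/45 (O = 1/(-5/2 + 25) = 1/(45/2) = 2/45 ≈ 0.044444)
(-37 + (-O + 2))² = (-37 + (-1*2/45 + 2))² = (-37 + (-2/45 + 2))² = (-37 + 88/45)² = (-1577/45)² = 2486929/2025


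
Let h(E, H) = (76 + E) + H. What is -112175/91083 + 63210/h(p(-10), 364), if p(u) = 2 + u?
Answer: 317160935/2185992 ≈ 145.09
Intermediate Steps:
h(E, H) = 76 + E + H
-112175/91083 + 63210/h(p(-10), 364) = -112175/91083 + 63210/(76 + (2 - 10) + 364) = -112175*1/91083 + 63210/(76 - 8 + 364) = -112175/91083 + 63210/432 = -112175/91083 + 63210*(1/432) = -112175/91083 + 10535/72 = 317160935/2185992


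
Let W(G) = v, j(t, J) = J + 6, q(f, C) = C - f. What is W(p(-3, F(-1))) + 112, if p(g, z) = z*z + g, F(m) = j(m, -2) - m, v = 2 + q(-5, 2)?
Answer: 121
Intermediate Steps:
v = 9 (v = 2 + (2 - 1*(-5)) = 2 + (2 + 5) = 2 + 7 = 9)
j(t, J) = 6 + J
F(m) = 4 - m (F(m) = (6 - 2) - m = 4 - m)
p(g, z) = g + z² (p(g, z) = z² + g = g + z²)
W(G) = 9
W(p(-3, F(-1))) + 112 = 9 + 112 = 121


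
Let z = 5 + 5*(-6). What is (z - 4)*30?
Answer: -870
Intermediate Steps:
z = -25 (z = 5 - 30 = -25)
(z - 4)*30 = (-25 - 4)*30 = -29*30 = -870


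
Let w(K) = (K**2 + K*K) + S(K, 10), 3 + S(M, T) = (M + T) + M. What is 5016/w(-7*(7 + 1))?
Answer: 5016/6167 ≈ 0.81336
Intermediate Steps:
S(M, T) = -3 + T + 2*M (S(M, T) = -3 + ((M + T) + M) = -3 + (T + 2*M) = -3 + T + 2*M)
w(K) = 7 + 2*K + 2*K**2 (w(K) = (K**2 + K*K) + (-3 + 10 + 2*K) = (K**2 + K**2) + (7 + 2*K) = 2*K**2 + (7 + 2*K) = 7 + 2*K + 2*K**2)
5016/w(-7*(7 + 1)) = 5016/(7 + 2*(-7*(7 + 1)) + 2*(-7*(7 + 1))**2) = 5016/(7 + 2*(-7*8) + 2*(-7*8)**2) = 5016/(7 + 2*(-56) + 2*(-56)**2) = 5016/(7 - 112 + 2*3136) = 5016/(7 - 112 + 6272) = 5016/6167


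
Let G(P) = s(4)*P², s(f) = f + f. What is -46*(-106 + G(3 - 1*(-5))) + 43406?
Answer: 24730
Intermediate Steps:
s(f) = 2*f
G(P) = 8*P² (G(P) = (2*4)*P² = 8*P²)
-46*(-106 + G(3 - 1*(-5))) + 43406 = -46*(-106 + 8*(3 - 1*(-5))²) + 43406 = -46*(-106 + 8*(3 + 5)²) + 43406 = -46*(-106 + 8*8²) + 43406 = -46*(-106 + 8*64) + 43406 = -46*(-106 + 512) + 43406 = -46*406 + 43406 = -18676 + 43406 = 24730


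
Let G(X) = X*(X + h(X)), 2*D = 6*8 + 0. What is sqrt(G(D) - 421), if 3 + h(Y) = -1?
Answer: sqrt(59) ≈ 7.6811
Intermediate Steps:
h(Y) = -4 (h(Y) = -3 - 1 = -4)
D = 24 (D = (6*8 + 0)/2 = (48 + 0)/2 = (1/2)*48 = 24)
G(X) = X*(-4 + X) (G(X) = X*(X - 4) = X*(-4 + X))
sqrt(G(D) - 421) = sqrt(24*(-4 + 24) - 421) = sqrt(24*20 - 421) = sqrt(480 - 421) = sqrt(59)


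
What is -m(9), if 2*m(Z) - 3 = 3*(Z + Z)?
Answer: -57/2 ≈ -28.500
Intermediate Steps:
m(Z) = 3/2 + 3*Z (m(Z) = 3/2 + (3*(Z + Z))/2 = 3/2 + (3*(2*Z))/2 = 3/2 + (6*Z)/2 = 3/2 + 3*Z)
-m(9) = -(3/2 + 3*9) = -(3/2 + 27) = -1*57/2 = -57/2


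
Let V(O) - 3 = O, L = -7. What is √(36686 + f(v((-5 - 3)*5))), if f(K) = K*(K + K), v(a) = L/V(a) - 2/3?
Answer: 16*√1765679/111 ≈ 191.54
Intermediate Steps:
V(O) = 3 + O
v(a) = -⅔ - 7/(3 + a) (v(a) = -7/(3 + a) - 2/3 = -7/(3 + a) - 2*⅓ = -7/(3 + a) - ⅔ = -⅔ - 7/(3 + a))
f(K) = 2*K² (f(K) = K*(2*K) = 2*K²)
√(36686 + f(v((-5 - 3)*5))) = √(36686 + 2*((-27 - 2*(-5 - 3)*5)/(3*(3 + (-5 - 3)*5)))²) = √(36686 + 2*((-27 - (-16)*5)/(3*(3 - 8*5)))²) = √(36686 + 2*((-27 - 2*(-40))/(3*(3 - 40)))²) = √(36686 + 2*((⅓)*(-27 + 80)/(-37))²) = √(36686 + 2*((⅓)*(-1/37)*53)²) = √(36686 + 2*(-53/111)²) = √(36686 + 2*(2809/12321)) = √(36686 + 5618/12321) = √(452013824/12321) = 16*√1765679/111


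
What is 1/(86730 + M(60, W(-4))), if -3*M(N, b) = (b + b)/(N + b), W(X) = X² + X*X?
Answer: 69/5984354 ≈ 1.1530e-5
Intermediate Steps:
W(X) = 2*X² (W(X) = X² + X² = 2*X²)
M(N, b) = -2*b/(3*(N + b)) (M(N, b) = -(b + b)/(3*(N + b)) = -2*b/(3*(N + b)))
1/(86730 + M(60, W(-4))) = 1/(86730 - 2*2*(-4)²/(3*60 + 3*(2*(-4)²))) = 1/(86730 - 2*2*16/(180 + 3*(2*16))) = 1/(86730 - 2*32/(180 + 3*32)) = 1/(86730 - 2*32/(180 + 96)) = 1/(86730 - 2*32/276) = 1/(86730 - 2*32*1/276) = 1/(86730 - 16/69) = 1/(5984354/69) = 69/5984354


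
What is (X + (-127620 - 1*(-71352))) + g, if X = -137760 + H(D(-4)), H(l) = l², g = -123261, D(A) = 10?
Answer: -317189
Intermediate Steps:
X = -137660 (X = -137760 + 10² = -137760 + 100 = -137660)
(X + (-127620 - 1*(-71352))) + g = (-137660 + (-127620 - 1*(-71352))) - 123261 = (-137660 + (-127620 + 71352)) - 123261 = (-137660 - 56268) - 123261 = -193928 - 123261 = -317189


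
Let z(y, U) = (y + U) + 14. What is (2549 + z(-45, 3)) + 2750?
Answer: 5271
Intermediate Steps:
z(y, U) = 14 + U + y (z(y, U) = (U + y) + 14 = 14 + U + y)
(2549 + z(-45, 3)) + 2750 = (2549 + (14 + 3 - 45)) + 2750 = (2549 - 28) + 2750 = 2521 + 2750 = 5271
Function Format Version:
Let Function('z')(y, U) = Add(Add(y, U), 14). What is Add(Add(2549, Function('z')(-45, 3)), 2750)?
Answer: 5271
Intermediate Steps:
Function('z')(y, U) = Add(14, U, y) (Function('z')(y, U) = Add(Add(U, y), 14) = Add(14, U, y))
Add(Add(2549, Function('z')(-45, 3)), 2750) = Add(Add(2549, Add(14, 3, -45)), 2750) = Add(Add(2549, -28), 2750) = Add(2521, 2750) = 5271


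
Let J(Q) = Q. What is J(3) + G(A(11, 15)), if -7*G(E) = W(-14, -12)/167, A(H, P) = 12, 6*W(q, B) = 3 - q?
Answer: 21025/7014 ≈ 2.9976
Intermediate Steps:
W(q, B) = ½ - q/6 (W(q, B) = (3 - q)/6 = ½ - q/6)
G(E) = -17/7014 (G(E) = -(½ - ⅙*(-14))/(7*167) = -(½ + 7/3)/(7*167) = -17/(42*167) = -⅐*17/1002 = -17/7014)
J(3) + G(A(11, 15)) = 3 - 17/7014 = 21025/7014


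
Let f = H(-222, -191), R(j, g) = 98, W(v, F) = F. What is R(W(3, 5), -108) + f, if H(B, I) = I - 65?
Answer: -158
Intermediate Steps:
H(B, I) = -65 + I
f = -256 (f = -65 - 191 = -256)
R(W(3, 5), -108) + f = 98 - 256 = -158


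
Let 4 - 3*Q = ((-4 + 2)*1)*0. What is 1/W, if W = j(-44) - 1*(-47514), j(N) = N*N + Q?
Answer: 3/148354 ≈ 2.0222e-5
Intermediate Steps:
Q = 4/3 (Q = 4/3 - (-4 + 2)*1*0/3 = 4/3 - (-2*1)*0/3 = 4/3 - (-2)*0/3 = 4/3 - 1/3*0 = 4/3 + 0 = 4/3 ≈ 1.3333)
j(N) = 4/3 + N**2 (j(N) = N*N + 4/3 = N**2 + 4/3 = 4/3 + N**2)
W = 148354/3 (W = (4/3 + (-44)**2) - 1*(-47514) = (4/3 + 1936) + 47514 = 5812/3 + 47514 = 148354/3 ≈ 49451.)
1/W = 1/(148354/3) = 3/148354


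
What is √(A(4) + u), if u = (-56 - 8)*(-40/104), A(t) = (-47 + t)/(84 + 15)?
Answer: √4450303/429 ≈ 4.9174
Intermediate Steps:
A(t) = -47/99 + t/99 (A(t) = (-47 + t)/99 = (-47 + t)*(1/99) = -47/99 + t/99)
u = 320/13 (u = -(-2560)/104 = -64*(-5/13) = 320/13 ≈ 24.615)
√(A(4) + u) = √((-47/99 + (1/99)*4) + 320/13) = √((-47/99 + 4/99) + 320/13) = √(-43/99 + 320/13) = √(31121/1287) = √4450303/429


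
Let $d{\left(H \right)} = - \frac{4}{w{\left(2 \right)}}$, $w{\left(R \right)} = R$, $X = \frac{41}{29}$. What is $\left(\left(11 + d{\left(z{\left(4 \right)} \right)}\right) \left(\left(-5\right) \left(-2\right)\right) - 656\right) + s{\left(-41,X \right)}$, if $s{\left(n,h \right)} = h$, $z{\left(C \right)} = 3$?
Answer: $- \frac{16373}{29} \approx -564.59$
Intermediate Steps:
$X = \frac{41}{29}$ ($X = 41 \cdot \frac{1}{29} = \frac{41}{29} \approx 1.4138$)
$d{\left(H \right)} = -2$ ($d{\left(H \right)} = - \frac{4}{2} = \left(-4\right) \frac{1}{2} = -2$)
$\left(\left(11 + d{\left(z{\left(4 \right)} \right)}\right) \left(\left(-5\right) \left(-2\right)\right) - 656\right) + s{\left(-41,X \right)} = \left(\left(11 - 2\right) \left(\left(-5\right) \left(-2\right)\right) - 656\right) + \frac{41}{29} = \left(9 \cdot 10 - 656\right) + \frac{41}{29} = \left(90 - 656\right) + \frac{41}{29} = -566 + \frac{41}{29} = - \frac{16373}{29}$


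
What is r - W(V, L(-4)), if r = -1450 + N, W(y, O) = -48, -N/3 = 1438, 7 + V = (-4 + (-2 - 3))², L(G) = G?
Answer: -5716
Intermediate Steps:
V = 74 (V = -7 + (-4 + (-2 - 3))² = -7 + (-4 - 5)² = -7 + (-9)² = -7 + 81 = 74)
N = -4314 (N = -3*1438 = -4314)
r = -5764 (r = -1450 - 4314 = -5764)
r - W(V, L(-4)) = -5764 - 1*(-48) = -5764 + 48 = -5716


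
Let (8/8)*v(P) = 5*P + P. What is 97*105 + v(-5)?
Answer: 10155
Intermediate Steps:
v(P) = 6*P (v(P) = 5*P + P = 6*P)
97*105 + v(-5) = 97*105 + 6*(-5) = 10185 - 30 = 10155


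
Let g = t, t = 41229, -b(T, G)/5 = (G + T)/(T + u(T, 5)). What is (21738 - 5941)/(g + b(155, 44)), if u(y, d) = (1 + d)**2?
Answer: 3017227/7873744 ≈ 0.38320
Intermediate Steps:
b(T, G) = -5*(G + T)/(36 + T) (b(T, G) = -5*(G + T)/(T + (1 + 5)**2) = -5*(G + T)/(T + 6**2) = -5*(G + T)/(T + 36) = -5*(G + T)/(36 + T))
g = 41229
(21738 - 5941)/(g + b(155, 44)) = (21738 - 5941)/(41229 + 5*(-1*44 - 1*155)/(36 + 155)) = 15797/(41229 + 5*(-44 - 155)/191) = 15797/(41229 + 5*(1/191)*(-199)) = 15797/(41229 - 995/191) = 15797/(7873744/191) = 15797*(191/7873744) = 3017227/7873744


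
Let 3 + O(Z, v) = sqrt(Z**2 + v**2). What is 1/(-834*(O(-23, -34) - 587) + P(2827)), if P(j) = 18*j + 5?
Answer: 542951/293623776541 + 834*sqrt(1685)/293623776541 ≈ 1.9657e-6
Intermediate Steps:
P(j) = 5 + 18*j
O(Z, v) = -3 + sqrt(Z**2 + v**2)
1/(-834*(O(-23, -34) - 587) + P(2827)) = 1/(-834*((-3 + sqrt((-23)**2 + (-34)**2)) - 587) + (5 + 18*2827)) = 1/(-834*((-3 + sqrt(529 + 1156)) - 587) + (5 + 50886)) = 1/(-834*((-3 + sqrt(1685)) - 587) + 50891) = 1/(-834*(-590 + sqrt(1685)) + 50891) = 1/((492060 - 834*sqrt(1685)) + 50891) = 1/(542951 - 834*sqrt(1685))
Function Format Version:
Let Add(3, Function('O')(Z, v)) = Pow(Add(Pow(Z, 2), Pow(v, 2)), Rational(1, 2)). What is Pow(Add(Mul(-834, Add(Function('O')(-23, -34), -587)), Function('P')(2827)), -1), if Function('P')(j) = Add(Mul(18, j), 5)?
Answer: Add(Rational(542951, 293623776541), Mul(Rational(834, 293623776541), Pow(1685, Rational(1, 2)))) ≈ 1.9657e-6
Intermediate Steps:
Function('P')(j) = Add(5, Mul(18, j))
Function('O')(Z, v) = Add(-3, Pow(Add(Pow(Z, 2), Pow(v, 2)), Rational(1, 2)))
Pow(Add(Mul(-834, Add(Function('O')(-23, -34), -587)), Function('P')(2827)), -1) = Pow(Add(Mul(-834, Add(Add(-3, Pow(Add(Pow(-23, 2), Pow(-34, 2)), Rational(1, 2))), -587)), Add(5, Mul(18, 2827))), -1) = Pow(Add(Mul(-834, Add(Add(-3, Pow(Add(529, 1156), Rational(1, 2))), -587)), Add(5, 50886)), -1) = Pow(Add(Mul(-834, Add(Add(-3, Pow(1685, Rational(1, 2))), -587)), 50891), -1) = Pow(Add(Mul(-834, Add(-590, Pow(1685, Rational(1, 2)))), 50891), -1) = Pow(Add(Add(492060, Mul(-834, Pow(1685, Rational(1, 2)))), 50891), -1) = Pow(Add(542951, Mul(-834, Pow(1685, Rational(1, 2)))), -1)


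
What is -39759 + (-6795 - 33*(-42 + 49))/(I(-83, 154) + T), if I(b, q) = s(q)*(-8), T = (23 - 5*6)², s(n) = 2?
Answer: -439691/11 ≈ -39972.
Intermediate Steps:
T = 49 (T = (23 - 30)² = (-7)² = 49)
I(b, q) = -16 (I(b, q) = 2*(-8) = -16)
-39759 + (-6795 - 33*(-42 + 49))/(I(-83, 154) + T) = -39759 + (-6795 - 33*(-42 + 49))/(-16 + 49) = -39759 + (-6795 - 33*7)/33 = -39759 + (-6795 - 231)*(1/33) = -39759 - 7026*1/33 = -39759 - 2342/11 = -439691/11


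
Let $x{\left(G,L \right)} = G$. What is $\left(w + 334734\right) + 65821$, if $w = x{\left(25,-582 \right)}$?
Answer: $400580$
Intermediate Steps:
$w = 25$
$\left(w + 334734\right) + 65821 = \left(25 + 334734\right) + 65821 = 334759 + 65821 = 400580$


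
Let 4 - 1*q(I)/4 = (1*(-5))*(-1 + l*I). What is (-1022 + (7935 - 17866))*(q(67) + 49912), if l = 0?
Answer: -546642324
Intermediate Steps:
q(I) = -4 (q(I) = 16 - 4*1*(-5)*(-1 + 0*I) = 16 - (-20)*(-1 + 0) = 16 - (-20)*(-1) = 16 - 4*5 = 16 - 20 = -4)
(-1022 + (7935 - 17866))*(q(67) + 49912) = (-1022 + (7935 - 17866))*(-4 + 49912) = (-1022 - 9931)*49908 = -10953*49908 = -546642324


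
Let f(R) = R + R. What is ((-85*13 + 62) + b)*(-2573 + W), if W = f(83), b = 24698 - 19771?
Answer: -9348788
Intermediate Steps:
b = 4927
f(R) = 2*R
W = 166 (W = 2*83 = 166)
((-85*13 + 62) + b)*(-2573 + W) = ((-85*13 + 62) + 4927)*(-2573 + 166) = ((-1105 + 62) + 4927)*(-2407) = (-1043 + 4927)*(-2407) = 3884*(-2407) = -9348788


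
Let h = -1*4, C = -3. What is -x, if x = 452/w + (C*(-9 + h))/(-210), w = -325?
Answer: 7173/4550 ≈ 1.5765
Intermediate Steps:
h = -4
x = -7173/4550 (x = 452/(-325) - 3*(-9 - 4)/(-210) = 452*(-1/325) - 3*(-13)*(-1/210) = -452/325 + 39*(-1/210) = -452/325 - 13/70 = -7173/4550 ≈ -1.5765)
-x = -1*(-7173/4550) = 7173/4550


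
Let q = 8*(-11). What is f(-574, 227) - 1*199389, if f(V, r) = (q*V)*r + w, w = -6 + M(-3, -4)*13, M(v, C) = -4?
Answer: 11266777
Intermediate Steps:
q = -88
w = -58 (w = -6 - 4*13 = -6 - 52 = -58)
f(V, r) = -58 - 88*V*r (f(V, r) = (-88*V)*r - 58 = -88*V*r - 58 = -58 - 88*V*r)
f(-574, 227) - 1*199389 = (-58 - 88*(-574)*227) - 1*199389 = (-58 + 11466224) - 199389 = 11466166 - 199389 = 11266777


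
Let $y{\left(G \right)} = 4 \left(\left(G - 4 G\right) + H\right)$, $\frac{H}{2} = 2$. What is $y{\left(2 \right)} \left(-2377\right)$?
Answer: $19016$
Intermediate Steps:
$H = 4$ ($H = 2 \cdot 2 = 4$)
$y{\left(G \right)} = 16 - 12 G$ ($y{\left(G \right)} = 4 \left(\left(G - 4 G\right) + 4\right) = 4 \left(- 3 G + 4\right) = 4 \left(4 - 3 G\right) = 16 - 12 G$)
$y{\left(2 \right)} \left(-2377\right) = \left(16 - 24\right) \left(-2377\right) = \left(-8\right) \left(-2377\right) = 19016$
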